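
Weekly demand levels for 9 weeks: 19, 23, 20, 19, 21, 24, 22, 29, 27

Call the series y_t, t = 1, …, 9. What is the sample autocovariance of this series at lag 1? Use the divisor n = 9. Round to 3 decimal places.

3.765

Mean ȳ = (19 + 23 + 20 + 19 + 21 + 24 + 22 + 29 + 27)/9 = 22.6667
Σ_{t=1}^{8}(y_t−ȳ)(y_{t+1}−ȳ) = 33.8889
γ_1 = 33.8889 / 9 = 3.765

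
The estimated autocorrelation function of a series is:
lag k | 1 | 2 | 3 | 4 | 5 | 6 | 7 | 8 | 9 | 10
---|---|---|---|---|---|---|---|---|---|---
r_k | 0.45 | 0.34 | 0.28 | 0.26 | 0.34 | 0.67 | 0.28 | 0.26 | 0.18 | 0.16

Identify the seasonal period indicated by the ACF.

The largest autocorrelation is r_6 = 0.67; the remaining lags stay at or below 0.45. The elevated value at lag 1 (0.45), dropping to 0.34 at lag 2, reflects decaying short-term dependence rather than seasonality.
The dominant spike at lag 6 indicates a seasonal period of 6.

6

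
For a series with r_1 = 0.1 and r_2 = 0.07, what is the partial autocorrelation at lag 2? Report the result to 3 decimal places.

φ_{22} = (r_2 − r_1²) / (1 − r_1²)
r_1² = (0.1)² = 0.01
Numerator = 0.07 − 0.0100 = 0.0600; denominator = 1 − 0.0100 = 0.9900
φ_{22} = 0.0600 / 0.9900 = 0.061

0.061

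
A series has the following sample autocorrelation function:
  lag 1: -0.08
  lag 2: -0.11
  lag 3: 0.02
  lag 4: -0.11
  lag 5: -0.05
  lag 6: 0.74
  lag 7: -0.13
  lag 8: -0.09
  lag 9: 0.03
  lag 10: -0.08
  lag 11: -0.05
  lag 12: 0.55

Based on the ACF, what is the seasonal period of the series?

6

The largest autocorrelation is r_6 = 0.74, with a weaker echo at lag 12 (0.55); the remaining lags stay at or below 0.03.
The dominant spike at lag 6 indicates a seasonal period of 6.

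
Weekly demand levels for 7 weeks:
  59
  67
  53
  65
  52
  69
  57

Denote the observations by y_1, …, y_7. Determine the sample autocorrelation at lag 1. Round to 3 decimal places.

Mean ȳ = (59 + 67 + 53 + 65 + 52 + 69 + 57)/7 = 60.2857
Deviations from mean: -1.2857, 6.7143, -7.2857, 4.7143, -8.2857, 8.7143, -3.2857
Numerator Σ_{t=1}^{6}(y_t−ȳ)(y_{t+1}−ȳ) = -231.7959
Denominator Σ(y_t−ȳ)² = 277.4286
r_1 = -231.7959 / 277.4286 = -0.836

-0.836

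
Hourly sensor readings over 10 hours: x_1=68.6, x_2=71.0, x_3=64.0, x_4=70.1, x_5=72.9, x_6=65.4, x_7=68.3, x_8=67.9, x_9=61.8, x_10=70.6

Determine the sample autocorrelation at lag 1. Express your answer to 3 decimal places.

-0.352

Mean x̄ = (68.6 + 71.0 + 64.0 + 70.1 + 72.9 + 65.4 + 68.3 + 67.9 + 61.8 + 70.6)/10 = 68.0600
Numerator Σ_{t=1}^{9}(x_t−x̄)(x_{t+1}−x̄) = -37.2076
Denominator Σ(x_t−x̄)² = 105.8040
r_1 = -37.2076 / 105.8040 = -0.352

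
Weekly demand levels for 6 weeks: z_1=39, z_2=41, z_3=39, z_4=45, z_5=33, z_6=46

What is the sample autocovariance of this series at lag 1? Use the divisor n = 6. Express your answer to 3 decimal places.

Mean z̄ = (39 + 41 + 39 + 45 + 33 + 46)/6 = 40.5000
Σ_{t=1}^{5}(z_t−z̄)(z_{t+1}−z̄) = -83.2500
γ_1 = -83.2500 / 6 = -13.875

-13.875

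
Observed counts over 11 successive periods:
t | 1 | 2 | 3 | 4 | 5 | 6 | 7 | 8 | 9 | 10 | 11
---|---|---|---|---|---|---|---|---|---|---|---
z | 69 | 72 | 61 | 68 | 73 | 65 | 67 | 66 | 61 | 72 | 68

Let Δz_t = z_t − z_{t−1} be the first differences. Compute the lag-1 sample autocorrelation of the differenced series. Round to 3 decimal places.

First differences Δz: 3, -11, 7, 5, -8, 2, -1, -5, 11, -4
Mean of differences = -0.1000
Numerator Σ(Δz_t−Δz̄)(Δz_{t+1}−Δz̄) = -227.0100
Denominator Σ(Δz_t−Δz̄)² = 434.9000
r_1(Δz) = -227.0100 / 434.9000 = -0.522

-0.522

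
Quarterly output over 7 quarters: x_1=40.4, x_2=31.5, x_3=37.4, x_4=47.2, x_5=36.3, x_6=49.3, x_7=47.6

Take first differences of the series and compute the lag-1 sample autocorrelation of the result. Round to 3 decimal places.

First differences Δx: -8.9, 5.9, 9.8, -10.9, 13.0, -1.7
Mean of differences = 1.2000
Numerator Σ(Δx_t−Δx̄)(Δx_{t+1}−Δx̄) = -288.1100
Denominator Σ(Δx_t−Δx̄)² = 492.1200
r_1(Δx) = -288.1100 / 492.1200 = -0.585

-0.585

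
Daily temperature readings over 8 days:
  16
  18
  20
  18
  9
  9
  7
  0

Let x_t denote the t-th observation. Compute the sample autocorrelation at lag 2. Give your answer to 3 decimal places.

Mean x̄ = (16 + 18 + 20 + 18 + 9 + 9 + 7 + 0)/8 = 12.1250
Deviations from mean: 3.8750, 5.8750, 7.8750, 5.8750, -3.1250, -3.1250, -5.1250, -12.1250
Σ(x_t−x̄)(x_{t+2}−x̄) = (30.5156) + (34.5156) + (-24.6094) + (-18.3594) + (16.0156) + (37.8906) = 75.9688
Denominator Σ(x_t−x̄)² = 338.8750
r_2 = 75.9688 / 338.8750 = 0.224

0.224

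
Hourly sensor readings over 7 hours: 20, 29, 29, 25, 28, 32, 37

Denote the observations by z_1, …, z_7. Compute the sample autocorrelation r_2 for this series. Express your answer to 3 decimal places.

Mean z̄ = (20 + 29 + 29 + 25 + 28 + 32 + 37)/7 = 28.5714
Σ(z_t−z̄)(z_{t+2}−z̄) = (-3.6735) + (-1.5306) + (-0.2449) + (-12.2449) + (-4.8163) = -22.5102
Denominator Σ(z_t−z̄)² = 169.7143
r_2 = -22.5102 / 169.7143 = -0.133

-0.133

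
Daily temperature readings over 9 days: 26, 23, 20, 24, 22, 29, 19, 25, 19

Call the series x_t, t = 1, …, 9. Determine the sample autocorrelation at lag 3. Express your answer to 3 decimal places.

-0.489

Mean x̄ = (26 + 23 + 20 + 24 + 22 + 29 + 19 + 25 + 19)/9 = 23.0000
Σ(x_t−x̄)(x_{t+3}−x̄) = (3.0000) + (0.0000) + (-18.0000) + (-4.0000) + (-2.0000) + (-24.0000) = -45.0000
Denominator Σ(x_t−x̄)² = 92.0000
r_3 = -45.0000 / 92.0000 = -0.489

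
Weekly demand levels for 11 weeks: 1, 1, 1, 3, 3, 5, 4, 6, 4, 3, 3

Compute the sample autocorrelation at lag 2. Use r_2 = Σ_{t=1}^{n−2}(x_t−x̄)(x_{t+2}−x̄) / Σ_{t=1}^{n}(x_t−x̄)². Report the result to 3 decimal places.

0.391

Mean x̄ = (1 + 1 + 1 + 3 + 3 + 5 + 4 + 6 + 4 + 3 + 3)/11 = 3.0909
Numerator Σ_{t=1}^{9}(x_t−x̄)(x_{t+2}−x̄) = 10.5289
Denominator Σ(x_t−x̄)² = 26.9091
r_2 = 10.5289 / 26.9091 = 0.391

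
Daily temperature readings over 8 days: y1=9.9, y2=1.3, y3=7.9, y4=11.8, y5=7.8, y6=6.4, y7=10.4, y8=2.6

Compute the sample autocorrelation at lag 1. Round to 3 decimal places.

Mean ȳ = (9.9 + 1.3 + 7.9 + 11.8 + 7.8 + 6.4 + 10.4 + 2.6)/8 = 7.2625
Σ(y_t−ȳ)(y_{t+1}−ȳ) = (-15.7261) + (-3.8011) + (2.8927) + (2.4389) + (-0.4636) + (-2.7061) + (-14.6286) = -31.9939
Denominator Σ(y_t−ȳ)² = 96.1188
r_1 = -31.9939 / 96.1188 = -0.333

-0.333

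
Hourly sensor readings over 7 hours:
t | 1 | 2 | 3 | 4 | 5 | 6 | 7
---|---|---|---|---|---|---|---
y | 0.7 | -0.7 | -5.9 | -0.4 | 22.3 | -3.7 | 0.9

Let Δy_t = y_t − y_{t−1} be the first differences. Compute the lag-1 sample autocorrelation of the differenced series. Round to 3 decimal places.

First differences Δy: -1.4, -5.2, 5.5, 22.7, -26.0, 4.6
Mean of differences = 0.0333
Numerator Σ(Δy_t−Δȳ)(Δy_{t+1}−Δȳ) = -606.1711
Denominator Σ(Δy_t−Δȳ)² = 1271.6933
r_1(Δy) = -606.1711 / 1271.6933 = -0.477

-0.477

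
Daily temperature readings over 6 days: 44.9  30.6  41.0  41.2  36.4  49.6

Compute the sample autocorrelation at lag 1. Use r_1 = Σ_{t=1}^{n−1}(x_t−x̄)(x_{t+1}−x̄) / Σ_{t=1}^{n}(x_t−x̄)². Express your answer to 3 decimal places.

-0.399

Mean x̄ = (44.9 + 30.6 + 41.0 + 41.2 + 36.4 + 49.6)/6 = 40.6167
Numerator Σ_{t=1}^{5}(x_t−x̄)(x_{t+1}−x̄) = -86.8603
Denominator Σ(x_t−x̄)² = 217.6483
r_1 = -86.8603 / 217.6483 = -0.399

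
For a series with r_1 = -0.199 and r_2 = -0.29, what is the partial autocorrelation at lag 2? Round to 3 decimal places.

-0.343

φ_{22} = (r_2 − r_1²) / (1 − r_1²)
r_1² = (-0.199)² = 0.039601
Numerator = -0.29 − 0.0396 = -0.3296; denominator = 1 − 0.0396 = 0.9604
φ_{22} = -0.3296 / 0.9604 = -0.343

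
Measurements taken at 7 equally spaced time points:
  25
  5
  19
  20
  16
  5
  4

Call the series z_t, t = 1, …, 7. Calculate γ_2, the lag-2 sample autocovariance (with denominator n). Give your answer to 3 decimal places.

Mean z̄ = (25 + 5 + 19 + 20 + 16 + 5 + 4)/7 = 13.4286
Deviations: 11.5714, -8.4286, 5.5714, 6.5714, 2.5714, -8.4286, -9.4286
Σ_{t=1}^{5}(z_t−z̄)(z_{t+2}−z̄) = -56.2245
γ_2 = -56.2245 / 7 = -8.032

-8.032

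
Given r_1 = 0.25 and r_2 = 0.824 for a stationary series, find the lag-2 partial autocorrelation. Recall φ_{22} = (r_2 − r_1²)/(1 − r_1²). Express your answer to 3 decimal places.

φ_{22} = (r_2 − r_1²) / (1 − r_1²)
r_1² = (0.25)² = 0.0625
Numerator = 0.824 − 0.0625 = 0.7615; denominator = 1 − 0.0625 = 0.9375
φ_{22} = 0.7615 / 0.9375 = 0.812

0.812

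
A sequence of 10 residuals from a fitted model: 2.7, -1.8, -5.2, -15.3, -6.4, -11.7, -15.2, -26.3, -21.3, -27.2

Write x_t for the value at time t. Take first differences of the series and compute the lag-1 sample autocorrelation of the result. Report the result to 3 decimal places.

-0.566

First differences Δx: -4.5, -3.4, -10.1, 8.9, -5.3, -3.5, -11.1, 5.0, -5.9
Mean of differences = -3.3222
Numerator Σ(Δx_t−Δx̄)(Δx_{t+1}−Δx̄) = -190.8405
Denominator Σ(Δx_t−Δx̄)² = 337.0556
r_1(Δx) = -190.8405 / 337.0556 = -0.566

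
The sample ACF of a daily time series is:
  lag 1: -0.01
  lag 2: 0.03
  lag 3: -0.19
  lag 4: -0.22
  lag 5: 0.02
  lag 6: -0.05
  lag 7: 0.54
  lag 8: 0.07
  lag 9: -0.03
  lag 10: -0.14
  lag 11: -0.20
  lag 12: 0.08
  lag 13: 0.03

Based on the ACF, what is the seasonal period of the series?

The largest autocorrelation is r_7 = 0.54; the remaining lags stay at or below 0.08.
The dominant spike at lag 7 indicates a seasonal period of 7.

7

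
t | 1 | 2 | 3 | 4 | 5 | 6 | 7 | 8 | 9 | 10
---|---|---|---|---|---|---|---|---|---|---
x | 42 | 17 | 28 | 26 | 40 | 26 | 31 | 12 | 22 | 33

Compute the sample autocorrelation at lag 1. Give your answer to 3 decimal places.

Mean x̄ = (42 + 17 + 28 + 26 + 40 + 26 + 31 + 12 + 22 + 33)/10 = 27.7000
Numerator Σ_{t=1}^{9}(x_t−x̄)(x_{t+1}−x̄) = -196.6900
Denominator Σ(x_t−x̄)² = 794.1000
r_1 = -196.6900 / 794.1000 = -0.248

-0.248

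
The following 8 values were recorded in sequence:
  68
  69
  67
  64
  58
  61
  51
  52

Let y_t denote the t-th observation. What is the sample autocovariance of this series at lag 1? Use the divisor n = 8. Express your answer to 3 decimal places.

Mean ȳ = (68 + 69 + 67 + 64 + 58 + 61 + 51 + 52)/8 = 61.2500
Deviations: 6.7500, 7.7500, 5.7500, 2.7500, -3.2500, -0.2500, -10.2500, -9.2500
Σ_{t=1}^{7}(y_t−ȳ)(y_{t+1}−ȳ) = 201.9375
γ_1 = 201.9375 / 8 = 25.242

25.242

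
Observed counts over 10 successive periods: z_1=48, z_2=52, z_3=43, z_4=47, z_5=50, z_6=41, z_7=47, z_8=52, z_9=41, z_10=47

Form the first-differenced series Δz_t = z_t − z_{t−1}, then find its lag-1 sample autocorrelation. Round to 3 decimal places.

-0.554

First differences Δz: 4, -9, 4, 3, -9, 6, 5, -11, 6
Mean of differences = -0.1111
Numerator Σ(Δz_t−Δz̄)(Δz_{t+1}−Δz̄) = -233.2346
Denominator Σ(Δz_t−Δz̄)² = 420.8889
r_1(Δz) = -233.2346 / 420.8889 = -0.554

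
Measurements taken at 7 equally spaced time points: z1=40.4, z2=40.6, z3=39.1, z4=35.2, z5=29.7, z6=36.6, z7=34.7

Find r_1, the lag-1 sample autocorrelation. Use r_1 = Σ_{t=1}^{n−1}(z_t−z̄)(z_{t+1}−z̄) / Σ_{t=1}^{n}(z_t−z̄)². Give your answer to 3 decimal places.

Mean z̄ = (40.4 + 40.6 + 39.1 + 35.2 + 29.7 + 36.6 + 34.7)/7 = 36.6143
Σ(z_t−z̄)(z_{t+1}−z̄) = (15.0888) + (9.9073) + (-3.5155) + (9.7788) + (0.0988) + (0.0273) = 31.3855
Denominator Σ(z_t−z̄)² = 89.8686
r_1 = 31.3855 / 89.8686 = 0.349

0.349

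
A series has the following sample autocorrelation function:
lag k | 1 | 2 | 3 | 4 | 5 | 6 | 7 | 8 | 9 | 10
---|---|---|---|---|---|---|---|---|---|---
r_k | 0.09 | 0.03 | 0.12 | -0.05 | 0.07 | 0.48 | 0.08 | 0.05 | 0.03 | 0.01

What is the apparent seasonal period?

6

The largest autocorrelation is r_6 = 0.48; the remaining lags stay at or below 0.12.
The dominant spike at lag 6 indicates a seasonal period of 6.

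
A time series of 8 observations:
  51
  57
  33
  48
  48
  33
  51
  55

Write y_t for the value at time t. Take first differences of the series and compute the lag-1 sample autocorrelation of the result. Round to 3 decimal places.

-0.499

First differences Δy: 6, -24, 15, 0, -15, 18, 4
Mean of differences = 0.5714
Numerator Σ(Δy_t−Δȳ)(Δy_{t+1}−Δȳ) = -698.8980
Denominator Σ(Δy_t−Δȳ)² = 1399.7143
r_1(Δy) = -698.8980 / 1399.7143 = -0.499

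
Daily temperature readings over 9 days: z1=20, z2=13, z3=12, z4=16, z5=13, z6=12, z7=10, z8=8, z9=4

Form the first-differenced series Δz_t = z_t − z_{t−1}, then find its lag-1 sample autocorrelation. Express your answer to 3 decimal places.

-0.088

First differences Δz: -7, -1, 4, -3, -1, -2, -2, -4
Mean of differences = -2.0000
Numerator Σ(Δz_t−Δz̄)(Δz_{t+1}−Δz̄) = -6.0000
Denominator Σ(Δz_t−Δz̄)² = 68.0000
r_1(Δz) = -6.0000 / 68.0000 = -0.088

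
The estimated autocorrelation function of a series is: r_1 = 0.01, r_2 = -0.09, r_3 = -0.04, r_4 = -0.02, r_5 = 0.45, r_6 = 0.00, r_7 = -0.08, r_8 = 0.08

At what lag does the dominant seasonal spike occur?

5

The largest autocorrelation is r_5 = 0.45; the remaining lags stay at or below 0.08.
The dominant spike at lag 5 indicates a seasonal period of 5.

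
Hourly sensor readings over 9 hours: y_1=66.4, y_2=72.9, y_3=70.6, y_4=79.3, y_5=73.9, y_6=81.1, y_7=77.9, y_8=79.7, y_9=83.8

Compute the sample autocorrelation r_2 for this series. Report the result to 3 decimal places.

Mean ȳ = (66.4 + 72.9 + 70.6 + 79.3 + 73.9 + 81.1 + 77.9 + 79.7 + 83.8)/9 = 76.1778
Numerator Σ_{t=1}^{7}(y_t−ȳ)(y_{t+2}−ȳ) = 98.9190
Denominator Σ(y_t−ȳ)² = 250.0956
r_2 = 98.9190 / 250.0956 = 0.396

0.396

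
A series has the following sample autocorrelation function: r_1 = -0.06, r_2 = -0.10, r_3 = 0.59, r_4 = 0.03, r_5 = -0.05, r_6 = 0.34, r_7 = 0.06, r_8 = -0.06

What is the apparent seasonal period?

The largest autocorrelation is r_3 = 0.59, with a weaker echo at lag 6 (0.34); the remaining lags stay at or below 0.06.
The dominant spike at lag 3 indicates a seasonal period of 3.

3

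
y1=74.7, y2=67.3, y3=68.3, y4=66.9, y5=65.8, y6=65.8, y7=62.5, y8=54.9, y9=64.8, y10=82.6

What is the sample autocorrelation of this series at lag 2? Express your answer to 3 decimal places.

-0.302

Mean ȳ = (74.7 + 67.3 + 68.3 + 66.9 + 65.8 + 65.8 + 62.5 + 54.9 + 64.8 + 82.6)/10 = 67.3600
Numerator Σ_{t=1}^{8}(y_t−ȳ)(y_{t+2}−ȳ) = -144.2512
Denominator Σ(y_t−ȳ)² = 477.5240
r_2 = -144.2512 / 477.5240 = -0.302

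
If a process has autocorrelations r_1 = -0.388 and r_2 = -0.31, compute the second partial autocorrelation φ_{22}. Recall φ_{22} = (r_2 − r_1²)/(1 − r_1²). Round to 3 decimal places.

-0.542

φ_{22} = (r_2 − r_1²) / (1 − r_1²)
r_1² = (-0.388)² = 0.150544
Numerator = -0.31 − 0.1505 = -0.4605; denominator = 1 − 0.1505 = 0.8495
φ_{22} = -0.4605 / 0.8495 = -0.542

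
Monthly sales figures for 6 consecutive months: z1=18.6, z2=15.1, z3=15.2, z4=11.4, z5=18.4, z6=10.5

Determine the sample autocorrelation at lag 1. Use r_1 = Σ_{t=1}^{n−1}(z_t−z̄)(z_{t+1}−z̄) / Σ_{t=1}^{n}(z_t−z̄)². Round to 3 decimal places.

-0.483

Mean z̄ = (18.6 + 15.1 + 15.2 + 11.4 + 18.4 + 10.5)/6 = 14.8667
Deviations from mean: 3.7333, 0.2333, 0.3333, -3.4667, 3.5333, -4.3667
Numerator Σ_{t=1}^{5}(z_t−z̄)(z_{t+1}−z̄) = -27.8844
Denominator Σ(z_t−z̄)² = 57.6733
r_1 = -27.8844 / 57.6733 = -0.483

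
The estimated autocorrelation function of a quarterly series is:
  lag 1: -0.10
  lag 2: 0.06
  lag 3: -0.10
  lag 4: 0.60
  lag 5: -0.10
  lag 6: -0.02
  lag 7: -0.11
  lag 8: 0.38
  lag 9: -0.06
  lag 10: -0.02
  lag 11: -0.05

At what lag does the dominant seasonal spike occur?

4

The largest autocorrelation is r_4 = 0.60, with a weaker echo at lag 8 (0.38); the remaining lags stay at or below 0.06.
The dominant spike at lag 4 indicates a seasonal period of 4.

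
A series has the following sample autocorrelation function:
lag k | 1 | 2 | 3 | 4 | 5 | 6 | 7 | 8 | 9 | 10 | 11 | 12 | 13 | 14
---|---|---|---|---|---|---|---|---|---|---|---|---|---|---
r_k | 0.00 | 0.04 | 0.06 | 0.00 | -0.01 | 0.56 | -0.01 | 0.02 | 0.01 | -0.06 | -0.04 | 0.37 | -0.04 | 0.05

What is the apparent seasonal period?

6

The largest autocorrelation is r_6 = 0.56, with a weaker echo at lag 12 (0.37); the remaining lags stay at or below 0.06.
The dominant spike at lag 6 indicates a seasonal period of 6.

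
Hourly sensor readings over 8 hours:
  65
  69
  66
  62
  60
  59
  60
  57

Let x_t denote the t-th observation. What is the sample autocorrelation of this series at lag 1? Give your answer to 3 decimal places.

Mean x̄ = (65 + 69 + 66 + 62 + 60 + 59 + 60 + 57)/8 = 62.2500
Deviations from mean: 2.7500, 6.7500, 3.7500, -0.2500, -2.2500, -3.2500, -2.2500, -5.2500
Σ(x_t−x̄)(x_{t+1}−x̄) = (18.5625) + (25.3125) + (-0.9375) + (0.5625) + (7.3125) + (7.3125) + (11.8125) = 69.9375
Denominator Σ(x_t−x̄)² = 115.5000
r_1 = 69.9375 / 115.5000 = 0.606

0.606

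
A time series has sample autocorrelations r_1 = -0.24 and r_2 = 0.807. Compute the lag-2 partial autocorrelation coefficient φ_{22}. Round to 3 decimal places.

φ_{22} = (r_2 − r_1²) / (1 − r_1²)
r_1² = (-0.24)² = 0.0576
Numerator = 0.807 − 0.0576 = 0.7494; denominator = 1 − 0.0576 = 0.9424
φ_{22} = 0.7494 / 0.9424 = 0.795

0.795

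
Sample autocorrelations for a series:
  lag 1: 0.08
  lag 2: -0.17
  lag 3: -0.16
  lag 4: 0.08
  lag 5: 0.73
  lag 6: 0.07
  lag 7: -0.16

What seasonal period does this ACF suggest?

5

The largest autocorrelation is r_5 = 0.73; the remaining lags stay at or below 0.08.
The dominant spike at lag 5 indicates a seasonal period of 5.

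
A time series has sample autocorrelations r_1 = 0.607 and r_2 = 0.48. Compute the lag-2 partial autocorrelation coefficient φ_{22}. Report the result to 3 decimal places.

0.177

φ_{22} = (r_2 − r_1²) / (1 − r_1²)
r_1² = (0.607)² = 0.368449
Numerator = 0.48 − 0.3684 = 0.1116; denominator = 1 − 0.3684 = 0.6316
φ_{22} = 0.1116 / 0.6316 = 0.177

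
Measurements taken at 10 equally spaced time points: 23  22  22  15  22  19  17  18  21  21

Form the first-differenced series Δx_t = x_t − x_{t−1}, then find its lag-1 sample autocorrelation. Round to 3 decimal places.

First differences Δx: -1, 0, -7, 7, -3, -2, 1, 3, 0
Mean of differences = -0.2222
Numerator Σ(Δx_t−Δx̄)(Δx_{t+1}−Δx̄) = -63.2716
Denominator Σ(Δx_t−Δx̄)² = 121.5556
r_1(Δx) = -63.2716 / 121.5556 = -0.521

-0.521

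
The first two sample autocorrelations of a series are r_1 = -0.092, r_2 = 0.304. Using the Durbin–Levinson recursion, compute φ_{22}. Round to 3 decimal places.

0.298

φ_{22} = (r_2 − r_1²) / (1 − r_1²)
r_1² = (-0.092)² = 0.008464
Numerator = 0.304 − 0.0085 = 0.2955; denominator = 1 − 0.0085 = 0.9915
φ_{22} = 0.2955 / 0.9915 = 0.298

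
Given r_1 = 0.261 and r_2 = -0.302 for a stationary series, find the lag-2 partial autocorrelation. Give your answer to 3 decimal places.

φ_{22} = (r_2 − r_1²) / (1 − r_1²)
r_1² = (0.261)² = 0.068121
Numerator = -0.302 − 0.0681 = -0.3701; denominator = 1 − 0.0681 = 0.9319
φ_{22} = -0.3701 / 0.9319 = -0.397

-0.397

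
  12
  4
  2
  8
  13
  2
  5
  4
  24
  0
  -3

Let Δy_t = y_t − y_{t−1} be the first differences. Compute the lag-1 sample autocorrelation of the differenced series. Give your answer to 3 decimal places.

First differences Δy: -8, -2, 6, 5, -11, 3, -1, 20, -24, -3
Mean of differences = -1.5000
Numerator Σ(Δy_t−Δȳ)(Δy_{t+1}−Δȳ) = -493.2500
Denominator Σ(Δy_t−Δȳ)² = 1222.5000
r_1(Δy) = -493.2500 / 1222.5000 = -0.403

-0.403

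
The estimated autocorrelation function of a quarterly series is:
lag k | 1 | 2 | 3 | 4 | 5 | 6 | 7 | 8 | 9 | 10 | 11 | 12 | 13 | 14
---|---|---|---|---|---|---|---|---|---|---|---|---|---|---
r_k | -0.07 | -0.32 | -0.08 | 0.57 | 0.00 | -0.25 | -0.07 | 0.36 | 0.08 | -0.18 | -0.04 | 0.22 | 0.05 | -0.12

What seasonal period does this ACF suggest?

4

The largest autocorrelation is r_4 = 0.57, with weaker echoes at lags 8 (0.36) and 12 (0.22); the remaining lags stay at or below 0.08.
The dominant spike at lag 4 indicates a seasonal period of 4.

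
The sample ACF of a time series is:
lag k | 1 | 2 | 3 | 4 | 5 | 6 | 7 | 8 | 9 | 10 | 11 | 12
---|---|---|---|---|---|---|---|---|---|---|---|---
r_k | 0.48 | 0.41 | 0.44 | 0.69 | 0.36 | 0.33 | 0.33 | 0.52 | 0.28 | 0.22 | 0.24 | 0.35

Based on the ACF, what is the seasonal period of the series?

4

The largest autocorrelation is r_4 = 0.69, with a weaker echo at lag 8 (0.52); the remaining lags stay at or below 0.48. The elevated value at lag 1 (0.48), dropping to 0.41 at lag 2, reflects decaying short-term dependence rather than seasonality.
The dominant spike at lag 4 indicates a seasonal period of 4.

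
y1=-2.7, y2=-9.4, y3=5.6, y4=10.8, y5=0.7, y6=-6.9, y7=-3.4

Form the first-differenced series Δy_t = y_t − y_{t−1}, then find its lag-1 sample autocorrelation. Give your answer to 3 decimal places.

-0.052

First differences Δy: -6.7, 15.0, 5.2, -10.1, -7.6, 3.5
Mean of differences = -0.1167
Numerator Σ(Δy_t−Δȳ)(Δy_{t+1}−Δȳ) = -24.5819
Denominator Σ(Δy_t−Δȳ)² = 468.8683
r_1(Δy) = -24.5819 / 468.8683 = -0.052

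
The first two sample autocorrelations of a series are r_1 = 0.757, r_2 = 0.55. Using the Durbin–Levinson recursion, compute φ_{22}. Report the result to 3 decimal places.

φ_{22} = (r_2 − r_1²) / (1 − r_1²)
r_1² = (0.757)² = 0.573049
Numerator = 0.55 − 0.5730 = -0.0230; denominator = 1 − 0.5730 = 0.4270
φ_{22} = -0.0230 / 0.4270 = -0.054

-0.054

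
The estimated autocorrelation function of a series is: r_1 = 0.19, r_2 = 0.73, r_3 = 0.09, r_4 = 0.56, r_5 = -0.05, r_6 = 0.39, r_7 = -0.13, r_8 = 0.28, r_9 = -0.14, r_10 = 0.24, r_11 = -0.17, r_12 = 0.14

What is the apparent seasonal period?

2

The largest autocorrelation is r_2 = 0.73, with weaker echoes at lags 4 (0.56), 6 (0.39), 8 (0.28) and 10 (0.24); the remaining lags stay at or below 0.19.
The dominant spike at lag 2 indicates a seasonal period of 2.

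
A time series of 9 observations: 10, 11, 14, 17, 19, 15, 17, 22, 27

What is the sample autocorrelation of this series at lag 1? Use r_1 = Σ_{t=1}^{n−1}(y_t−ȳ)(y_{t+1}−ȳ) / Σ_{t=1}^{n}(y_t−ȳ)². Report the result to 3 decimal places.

Mean ȳ = (10 + 11 + 14 + 17 + 19 + 15 + 17 + 22 + 27)/9 = 16.8889
Numerator Σ_{t=1}^{8}(y_t−ȳ)(y_{t+1}−ȳ) = 105.5432
Denominator Σ(y_t−ȳ)² = 226.8889
r_1 = 105.5432 / 226.8889 = 0.465

0.465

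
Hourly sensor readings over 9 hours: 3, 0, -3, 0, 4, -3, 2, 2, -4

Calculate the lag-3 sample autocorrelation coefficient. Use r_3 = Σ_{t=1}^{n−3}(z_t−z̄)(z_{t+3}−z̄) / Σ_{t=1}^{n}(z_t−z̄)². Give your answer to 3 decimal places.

Mean z̄ = (3 + 0 − 3 + 0 + 4 − 3 + 2 + 2 − 4)/9 = 0.1111
Σ(z_t−z̄)(z_{t+3}−z̄) = (-0.3210) + (-0.4321) + (9.6790) + (-0.2099) + (7.3457) + (12.7901) = 28.8519
Denominator Σ(z_t−z̄)² = 66.8889
r_3 = 28.8519 / 66.8889 = 0.431

0.431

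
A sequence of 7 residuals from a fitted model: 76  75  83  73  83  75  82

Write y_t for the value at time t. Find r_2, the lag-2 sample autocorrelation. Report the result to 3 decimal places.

Mean ȳ = (76 + 75 + 83 + 73 + 83 + 75 + 82)/7 = 78.1429
Deviations from mean: -2.1429, -3.1429, 4.8571, -5.1429, 4.8571, -3.1429, 3.8571
Σ(y_t−ȳ)(y_{t+2}−ȳ) = (-10.4082) + (16.1633) + (23.5918) + (16.1633) + (18.7347) = 64.2449
Denominator Σ(y_t−ȳ)² = 112.8571
r_2 = 64.2449 / 112.8571 = 0.569

0.569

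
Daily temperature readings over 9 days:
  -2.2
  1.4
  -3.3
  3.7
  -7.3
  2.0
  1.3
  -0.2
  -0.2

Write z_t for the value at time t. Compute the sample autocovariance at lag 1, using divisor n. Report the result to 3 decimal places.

Mean z̄ = (-2.2 + 1.4 − 3.3 + 3.7 − 7.3 + 2.0 + 1.3 − 0.2 − 0.2)/9 = -0.5333
Σ_{t=1}^{8}(z_t−z̄)(z_{t+1}−z̄) = -60.7044
γ_1 = -60.7044 / 9 = -6.745

-6.745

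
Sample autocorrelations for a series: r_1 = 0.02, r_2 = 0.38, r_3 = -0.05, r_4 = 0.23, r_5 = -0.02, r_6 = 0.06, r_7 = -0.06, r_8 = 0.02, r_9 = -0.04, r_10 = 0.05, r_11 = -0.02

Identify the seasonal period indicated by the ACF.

The largest autocorrelation is r_2 = 0.38, with a weaker echo at lag 4 (0.23); the remaining lags stay at or below 0.06.
The dominant spike at lag 2 indicates a seasonal period of 2.

2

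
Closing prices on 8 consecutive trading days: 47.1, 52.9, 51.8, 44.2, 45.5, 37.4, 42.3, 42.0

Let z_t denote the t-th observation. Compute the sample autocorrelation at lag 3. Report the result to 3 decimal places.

Mean z̄ = (47.1 + 52.9 + 51.8 + 44.2 + 45.5 + 37.4 + 42.3 + 42.0)/8 = 45.4000
Deviations from mean: 1.7000, 7.5000, 6.4000, -1.2000, 0.1000, -8.0000, -3.1000, -3.4000
Numerator Σ_{t=1}^{5}(z_t−z̄)(z_{t+3}−z̄) = -49.1100
Denominator Σ(z_t−z̄)² = 186.7200
r_3 = -49.1100 / 186.7200 = -0.263

-0.263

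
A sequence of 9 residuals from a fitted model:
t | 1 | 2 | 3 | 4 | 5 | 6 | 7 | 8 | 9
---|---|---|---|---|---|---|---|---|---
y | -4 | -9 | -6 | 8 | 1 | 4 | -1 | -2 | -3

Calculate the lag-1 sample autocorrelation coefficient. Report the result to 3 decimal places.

0.234

Mean ȳ = (-4 − 9 − 6 + 8 + 1 + 4 − 1 − 2 − 3)/9 = -1.3333
Numerator Σ_{t=1}^{8}(y_t−ȳ)(y_{t+1}−ȳ) = 49.5556
Denominator Σ(y_t−ȳ)² = 212.0000
r_1 = 49.5556 / 212.0000 = 0.234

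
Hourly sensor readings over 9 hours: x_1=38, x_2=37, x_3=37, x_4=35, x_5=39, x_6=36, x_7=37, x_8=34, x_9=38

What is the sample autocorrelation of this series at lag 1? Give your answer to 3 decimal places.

-0.508

Mean x̄ = (38 + 37 + 37 + 35 + 39 + 36 + 37 + 34 + 38)/9 = 36.7778
Numerator Σ_{t=1}^{8}(x_t−x̄)(x_{t+1}−x̄) = -9.9383
Denominator Σ(x_t−x̄)² = 19.5556
r_1 = -9.9383 / 19.5556 = -0.508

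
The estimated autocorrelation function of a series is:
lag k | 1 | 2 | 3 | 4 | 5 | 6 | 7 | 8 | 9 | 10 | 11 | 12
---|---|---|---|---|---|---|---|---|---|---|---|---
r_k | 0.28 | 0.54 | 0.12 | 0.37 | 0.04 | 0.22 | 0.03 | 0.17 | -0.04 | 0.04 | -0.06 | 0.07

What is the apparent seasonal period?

The largest autocorrelation is r_2 = 0.54, with a weaker echo at lag 4 (0.37); the remaining lags stay at or below 0.28.
The dominant spike at lag 2 indicates a seasonal period of 2.

2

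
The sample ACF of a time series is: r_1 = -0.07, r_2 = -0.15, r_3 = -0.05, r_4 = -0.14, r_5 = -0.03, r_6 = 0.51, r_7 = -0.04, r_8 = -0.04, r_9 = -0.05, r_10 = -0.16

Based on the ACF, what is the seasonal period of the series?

The largest autocorrelation is r_6 = 0.51; the remaining lags stay at or below -0.03.
The dominant spike at lag 6 indicates a seasonal period of 6.

6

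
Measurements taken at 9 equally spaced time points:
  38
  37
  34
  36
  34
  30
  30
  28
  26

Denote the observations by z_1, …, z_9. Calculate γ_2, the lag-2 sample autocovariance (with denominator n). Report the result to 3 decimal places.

Mean z̄ = (38 + 37 + 34 + 36 + 34 + 30 + 30 + 28 + 26)/9 = 32.5556
Σ_{t=1}^{7}(z_t−z̄)(z_{t+2}−z̄) = 41.1605
γ_2 = 41.1605 / 9 = 4.573

4.573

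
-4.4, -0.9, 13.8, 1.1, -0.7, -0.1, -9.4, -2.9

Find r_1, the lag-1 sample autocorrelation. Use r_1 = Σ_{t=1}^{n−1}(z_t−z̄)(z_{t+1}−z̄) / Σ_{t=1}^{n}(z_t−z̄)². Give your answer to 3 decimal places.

Mean z̄ = (-4.4 − 0.9 + 13.8 + 1.1 − 0.7 − 0.1 − 9.4 − 2.9)/8 = -0.4375
Deviations from mean: -3.9625, -0.4625, 14.2375, 1.5375, -0.2625, 0.3375, -8.9625, -2.4625
Σ(z_t−z̄)(z_{t+1}−z̄) = (1.8327) + (-6.5848) + (21.8902) + (-0.4036) + (-0.0886) + (-3.0248) + (22.0702) = 35.6911
Denominator Σ(z_t−z̄)² = 307.5588
r_1 = 35.6911 / 307.5588 = 0.116

0.116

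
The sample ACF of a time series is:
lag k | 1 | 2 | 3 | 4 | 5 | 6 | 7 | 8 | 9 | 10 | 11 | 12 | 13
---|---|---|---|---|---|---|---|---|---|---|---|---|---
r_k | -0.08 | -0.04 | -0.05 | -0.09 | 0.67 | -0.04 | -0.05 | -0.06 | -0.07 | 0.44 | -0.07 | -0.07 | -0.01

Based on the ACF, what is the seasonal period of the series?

5

The largest autocorrelation is r_5 = 0.67, with a weaker echo at lag 10 (0.44); the remaining lags stay at or below -0.01.
The dominant spike at lag 5 indicates a seasonal period of 5.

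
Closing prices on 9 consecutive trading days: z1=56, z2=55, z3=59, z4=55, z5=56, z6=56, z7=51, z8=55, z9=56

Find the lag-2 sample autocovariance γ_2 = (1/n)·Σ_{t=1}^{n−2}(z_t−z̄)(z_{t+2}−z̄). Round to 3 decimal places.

Mean z̄ = (56 + 55 + 59 + 55 + 56 + 56 + 51 + 55 + 56)/9 = 55.4444
Σ_{t=1}^{7}(z_t−z̄)(z_{t+2}−z̄) = -1.2840
γ_2 = -1.2840 / 9 = -0.143

-0.143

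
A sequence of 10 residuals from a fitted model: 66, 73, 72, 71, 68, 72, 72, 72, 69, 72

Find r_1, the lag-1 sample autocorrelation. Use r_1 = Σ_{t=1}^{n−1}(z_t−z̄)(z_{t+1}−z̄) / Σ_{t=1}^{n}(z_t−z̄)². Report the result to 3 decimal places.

Mean z̄ = (66 + 73 + 72 + 71 + 68 + 72 + 72 + 72 + 69 + 72)/10 = 70.7000
Numerator Σ_{t=1}^{9}(z_t−z̄)(z_{t+1}−z̄) = -12.7900
Denominator Σ(z_t−z̄)² = 46.1000
r_1 = -12.7900 / 46.1000 = -0.277

-0.277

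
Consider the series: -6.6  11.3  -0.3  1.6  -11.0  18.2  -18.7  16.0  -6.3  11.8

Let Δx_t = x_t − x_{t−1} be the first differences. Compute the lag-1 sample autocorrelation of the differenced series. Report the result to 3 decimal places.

First differences Δx: 17.9, -11.6, 1.9, -12.6, 29.2, -36.9, 34.7, -22.3, 18.1
Mean of differences = 2.0444
Numerator Σ(Δx_t−Δx̄)(Δx_{t+1}−Δx̄) = -4125.0875
Denominator Σ(Δx_t−Δx̄)² = 4822.9622
r_1(Δx) = -4125.0875 / 4822.9622 = -0.855

-0.855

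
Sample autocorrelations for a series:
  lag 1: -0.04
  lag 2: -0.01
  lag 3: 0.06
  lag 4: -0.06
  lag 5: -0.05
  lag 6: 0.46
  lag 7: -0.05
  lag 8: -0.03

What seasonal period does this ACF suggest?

The largest autocorrelation is r_6 = 0.46; the remaining lags stay at or below 0.06.
The dominant spike at lag 6 indicates a seasonal period of 6.

6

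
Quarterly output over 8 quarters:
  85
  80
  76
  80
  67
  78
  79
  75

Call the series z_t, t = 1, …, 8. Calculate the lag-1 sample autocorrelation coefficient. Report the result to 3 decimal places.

Mean z̄ = (85 + 80 + 76 + 80 + 67 + 78 + 79 + 75)/8 = 77.5000
Deviations from mean: 7.5000, 2.5000, -1.5000, 2.5000, -10.5000, 0.5000, 1.5000, -2.5000
Σ(z_t−z̄)(z_{t+1}−z̄) = (18.7500) + (-3.7500) + (-3.7500) + (-26.2500) + (-5.2500) + (0.7500) + (-3.7500) = -23.2500
Denominator Σ(z_t−z̄)² = 190.0000
r_1 = -23.2500 / 190.0000 = -0.122

-0.122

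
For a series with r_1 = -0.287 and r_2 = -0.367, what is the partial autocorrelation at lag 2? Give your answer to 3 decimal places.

-0.490

φ_{22} = (r_2 − r_1²) / (1 − r_1²)
r_1² = (-0.287)² = 0.082369
Numerator = -0.367 − 0.0824 = -0.4494; denominator = 1 − 0.0824 = 0.9176
φ_{22} = -0.4494 / 0.9176 = -0.490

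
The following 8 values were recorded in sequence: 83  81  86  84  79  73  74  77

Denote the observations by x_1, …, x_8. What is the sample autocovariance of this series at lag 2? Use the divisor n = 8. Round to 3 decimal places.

1.934

Mean x̄ = (83 + 81 + 86 + 84 + 79 + 73 + 74 + 77)/8 = 79.6250
Σ_{t=1}^{6}(x_t−x̄)(x_{t+2}−x̄) = 15.4688
γ_2 = 15.4688 / 8 = 1.934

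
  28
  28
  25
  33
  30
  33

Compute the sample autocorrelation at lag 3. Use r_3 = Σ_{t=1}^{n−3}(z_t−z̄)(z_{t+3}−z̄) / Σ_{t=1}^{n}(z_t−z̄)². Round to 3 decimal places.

-0.439

Mean z̄ = (28 + 28 + 25 + 33 + 30 + 33)/6 = 29.5000
Deviations from mean: -1.5000, -1.5000, -4.5000, 3.5000, 0.5000, 3.5000
Σ(z_t−z̄)(z_{t+3}−z̄) = (-5.2500) + (-0.7500) + (-15.7500) = -21.7500
Denominator Σ(z_t−z̄)² = 49.5000
r_3 = -21.7500 / 49.5000 = -0.439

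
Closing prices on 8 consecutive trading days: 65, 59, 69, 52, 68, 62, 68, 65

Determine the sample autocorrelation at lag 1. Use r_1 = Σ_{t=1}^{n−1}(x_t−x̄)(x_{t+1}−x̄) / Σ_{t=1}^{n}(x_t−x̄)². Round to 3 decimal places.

Mean x̄ = (65 + 59 + 69 + 52 + 68 + 62 + 68 + 65)/8 = 63.5000
Deviations from mean: 1.5000, -4.5000, 5.5000, -11.5000, 4.5000, -1.5000, 4.5000, 1.5000
Σ(x_t−x̄)(x_{t+1}−x̄) = (-6.7500) + (-24.7500) + (-63.2500) + (-51.7500) + (-6.7500) + (-6.7500) + (6.7500) = -153.2500
Denominator Σ(x_t−x̄)² = 230.0000
r_1 = -153.2500 / 230.0000 = -0.666

-0.666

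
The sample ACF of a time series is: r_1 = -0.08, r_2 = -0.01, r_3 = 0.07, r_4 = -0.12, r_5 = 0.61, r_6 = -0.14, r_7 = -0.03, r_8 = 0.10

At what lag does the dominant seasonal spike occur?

5

The largest autocorrelation is r_5 = 0.61; the remaining lags stay at or below 0.10.
The dominant spike at lag 5 indicates a seasonal period of 5.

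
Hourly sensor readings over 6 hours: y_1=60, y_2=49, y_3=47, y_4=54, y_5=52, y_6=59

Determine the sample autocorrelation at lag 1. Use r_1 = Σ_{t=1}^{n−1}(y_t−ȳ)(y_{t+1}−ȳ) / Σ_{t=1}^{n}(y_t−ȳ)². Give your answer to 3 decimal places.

Mean ȳ = (60 + 49 + 47 + 54 + 52 + 59)/6 = 53.5000
Deviations from mean: 6.5000, -4.5000, -6.5000, 0.5000, -1.5000, 5.5000
Σ(y_t−ȳ)(y_{t+1}−ȳ) = (-29.2500) + (29.2500) + (-3.2500) + (-0.7500) + (-8.2500) = -12.2500
Denominator Σ(y_t−ȳ)² = 137.5000
r_1 = -12.2500 / 137.5000 = -0.089

-0.089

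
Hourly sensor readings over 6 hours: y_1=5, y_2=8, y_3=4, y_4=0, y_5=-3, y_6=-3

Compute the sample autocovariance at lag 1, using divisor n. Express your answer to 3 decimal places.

Mean ȳ = (5 + 8 + 4 + 0 − 3 − 3)/6 = 1.8333
Σ_{t=1}^{5}(y_t−ȳ)(y_{t+1}−ȳ) = 61.1389
γ_1 = 61.1389 / 6 = 10.190

10.190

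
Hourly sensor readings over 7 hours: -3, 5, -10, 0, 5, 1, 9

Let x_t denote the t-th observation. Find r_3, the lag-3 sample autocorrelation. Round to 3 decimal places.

0.051

Mean x̄ = (-3 + 5 − 10 + 0 + 5 + 1 + 9)/7 = 1.0000
Deviations from mean: -4.0000, 4.0000, -11.0000, -1.0000, 4.0000, 0.0000, 8.0000
Numerator Σ_{t=1}^{4}(x_t−x̄)(x_{t+3}−x̄) = 12.0000
Denominator Σ(x_t−x̄)² = 234.0000
r_3 = 12.0000 / 234.0000 = 0.051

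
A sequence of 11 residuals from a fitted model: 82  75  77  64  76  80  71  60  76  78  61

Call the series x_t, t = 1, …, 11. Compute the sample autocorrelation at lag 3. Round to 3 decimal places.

Mean x̄ = (82 + 75 + 77 + 64 + 76 + 80 + 71 + 60 + 76 + 78 + 61)/11 = 72.7273
Numerator Σ_{t=1}^{8}(x_t−x̄)(x_{t+3}−x̄) = 94.9587
Denominator Σ(x_t−x̄)² = 590.1818
r_3 = 94.9587 / 590.1818 = 0.161

0.161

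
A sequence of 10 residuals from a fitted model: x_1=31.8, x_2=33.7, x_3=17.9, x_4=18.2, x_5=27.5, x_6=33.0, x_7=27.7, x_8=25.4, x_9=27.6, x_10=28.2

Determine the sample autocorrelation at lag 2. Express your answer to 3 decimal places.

Mean x̄ = (31.8 + 33.7 + 17.9 + 18.2 + 27.5 + 33.0 + 27.7 + 25.4 + 27.6 + 28.2)/10 = 27.1000
Numerator Σ_{t=1}^{8}(x_t−x̄)(x_{t+2}−x̄) = -169.5300
Denominator Σ(x_t−x̄)² = 269.1800
r_2 = -169.5300 / 269.1800 = -0.630

-0.630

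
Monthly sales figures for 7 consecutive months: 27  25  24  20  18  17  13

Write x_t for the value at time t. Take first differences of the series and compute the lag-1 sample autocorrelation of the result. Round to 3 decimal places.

-0.440

First differences Δx: -2, -1, -4, -2, -1, -4
Mean of differences = -2.3333
Numerator Σ(Δx_t−Δx̄)(Δx_{t+1}−Δx̄) = -4.1111
Denominator Σ(Δx_t−Δx̄)² = 9.3333
r_1(Δx) = -4.1111 / 9.3333 = -0.440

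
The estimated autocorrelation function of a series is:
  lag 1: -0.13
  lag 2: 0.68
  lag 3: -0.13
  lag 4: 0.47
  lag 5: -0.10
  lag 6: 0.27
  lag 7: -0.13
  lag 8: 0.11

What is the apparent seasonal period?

2

The largest autocorrelation is r_2 = 0.68, with weaker echoes at lags 4 (0.47) and 6 (0.27); the remaining lags stay at or below 0.11.
The dominant spike at lag 2 indicates a seasonal period of 2.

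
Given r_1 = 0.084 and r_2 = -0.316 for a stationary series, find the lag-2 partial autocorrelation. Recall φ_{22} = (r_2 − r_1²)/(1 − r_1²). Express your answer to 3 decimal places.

φ_{22} = (r_2 − r_1²) / (1 − r_1²)
r_1² = (0.084)² = 0.007056
Numerator = -0.316 − 0.0071 = -0.3231; denominator = 1 − 0.0071 = 0.9929
φ_{22} = -0.3231 / 0.9929 = -0.325

-0.325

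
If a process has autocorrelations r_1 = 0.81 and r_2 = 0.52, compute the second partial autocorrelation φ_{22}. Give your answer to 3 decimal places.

-0.396

φ_{22} = (r_2 − r_1²) / (1 − r_1²)
r_1² = (0.81)² = 0.6561
Numerator = 0.52 − 0.6561 = -0.1361; denominator = 1 − 0.6561 = 0.3439
φ_{22} = -0.1361 / 0.3439 = -0.396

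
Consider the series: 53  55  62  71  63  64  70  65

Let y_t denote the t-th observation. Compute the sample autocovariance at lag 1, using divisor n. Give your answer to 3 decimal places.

12.732

Mean ȳ = (53 + 55 + 62 + 71 + 63 + 64 + 70 + 65)/8 = 62.8750
Σ_{t=1}^{7}(y_t−ȳ)(y_{t+1}−ȳ) = 101.8594
γ_1 = 101.8594 / 8 = 12.732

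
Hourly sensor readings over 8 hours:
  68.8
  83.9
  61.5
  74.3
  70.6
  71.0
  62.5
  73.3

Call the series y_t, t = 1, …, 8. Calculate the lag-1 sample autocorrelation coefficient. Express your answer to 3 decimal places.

Mean ȳ = (68.8 + 83.9 + 61.5 + 74.3 + 70.6 + 71.0 + 62.5 + 73.3)/8 = 70.7375
Deviations from mean: -1.9375, 13.1625, -9.2375, 3.5625, -0.1375, 0.2625, -8.2375, 2.5625
Numerator Σ_{t=1}^{7}(y_t−ȳ)(y_{t+1}−ȳ) = -203.7964
Denominator Σ(y_t−ȳ)² = 349.5388
r_1 = -203.7964 / 349.5388 = -0.583

-0.583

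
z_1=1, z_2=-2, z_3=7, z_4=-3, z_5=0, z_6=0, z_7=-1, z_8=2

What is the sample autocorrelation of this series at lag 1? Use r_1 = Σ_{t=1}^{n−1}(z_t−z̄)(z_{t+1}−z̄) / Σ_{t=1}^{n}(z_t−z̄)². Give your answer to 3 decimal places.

Mean z̄ = (1 − 2 + 7 − 3 + 0 + 0 − 1 + 2)/8 = 0.5000
Numerator Σ_{t=1}^{7}(z_t−z̄)(z_{t+1}−z̄) = -39.7500
Denominator Σ(z_t−z̄)² = 66.0000
r_1 = -39.7500 / 66.0000 = -0.602

-0.602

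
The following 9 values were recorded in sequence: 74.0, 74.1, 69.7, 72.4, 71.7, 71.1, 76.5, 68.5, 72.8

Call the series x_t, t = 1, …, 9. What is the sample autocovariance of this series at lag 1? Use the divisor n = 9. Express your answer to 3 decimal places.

Mean x̄ = (74.0 + 74.1 + 69.7 + 72.4 + 71.7 + 71.1 + 76.5 + 68.5 + 72.8)/9 = 72.3111
Σ_{t=1}^{8}(x_t−x̄)(x_{t+1}−x̄) = -24.0968
γ_1 = -24.0968 / 9 = -2.677

-2.677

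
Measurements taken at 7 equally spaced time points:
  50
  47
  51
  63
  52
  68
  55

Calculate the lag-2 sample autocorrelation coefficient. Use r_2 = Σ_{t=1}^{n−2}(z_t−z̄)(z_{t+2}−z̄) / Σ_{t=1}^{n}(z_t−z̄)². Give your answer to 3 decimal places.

0.207

Mean z̄ = (50 + 47 + 51 + 63 + 52 + 68 + 55)/7 = 55.1429
Deviations from mean: -5.1429, -8.1429, -4.1429, 7.8571, -3.1429, 12.8571, -0.1429
Σ(z_t−z̄)(z_{t+2}−z̄) = (21.3061) + (-63.9796) + (13.0204) + (101.0204) + (0.4490) = 71.8163
Denominator Σ(z_t−z̄)² = 346.8571
r_2 = 71.8163 / 346.8571 = 0.207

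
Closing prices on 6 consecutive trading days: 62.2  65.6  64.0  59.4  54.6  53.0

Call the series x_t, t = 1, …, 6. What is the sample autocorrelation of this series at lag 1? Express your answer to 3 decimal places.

0.567

Mean x̄ = (62.2 + 65.6 + 64.0 + 59.4 + 54.6 + 53.0)/6 = 59.8000
Numerator Σ_{t=1}^{5}(x_t−x̄)(x_{t+1}−x̄) = 74.0400
Denominator Σ(x_t−x̄)² = 130.4800
r_1 = 74.0400 / 130.4800 = 0.567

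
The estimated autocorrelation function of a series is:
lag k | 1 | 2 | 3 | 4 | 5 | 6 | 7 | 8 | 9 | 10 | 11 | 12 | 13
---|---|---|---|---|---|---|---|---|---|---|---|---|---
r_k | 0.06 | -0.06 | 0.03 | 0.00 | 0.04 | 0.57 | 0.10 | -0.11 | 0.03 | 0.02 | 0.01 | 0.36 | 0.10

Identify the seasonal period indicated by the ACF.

6

The largest autocorrelation is r_6 = 0.57, with a weaker echo at lag 12 (0.36); the remaining lags stay at or below 0.10.
The dominant spike at lag 6 indicates a seasonal period of 6.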